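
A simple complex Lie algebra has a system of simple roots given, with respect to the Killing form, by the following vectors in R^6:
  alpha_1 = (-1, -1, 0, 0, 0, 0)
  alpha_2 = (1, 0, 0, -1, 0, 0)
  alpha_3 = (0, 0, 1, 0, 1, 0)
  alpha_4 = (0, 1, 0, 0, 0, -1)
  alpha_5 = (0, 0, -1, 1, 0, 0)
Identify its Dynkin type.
type A_5

Compute the Cartan integers a_ij = 2(alpha_i, alpha_j)/(alpha_j, alpha_j); the resulting 5x5 Cartan matrix is
[[2, -1, 0, -1, 0], [-1, 2, 0, 0, -1], [0, 0, 2, 0, -1], [-1, 0, 0, 2, 0], [0, -1, -1, 0, 2]].
All simple roots have the same length, so the diagram is simply laced. The associated Dynkin diagram is a chain of 5 nodes with single edges (A_5), so the type is A_5 (the algebra sl(6)).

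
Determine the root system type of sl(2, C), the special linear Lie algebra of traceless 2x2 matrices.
This is sl(2), which has dimension 2^2 - 1 = 3 and rank 2 - 1 = 1 (a Cartan subalgebra is the diagonal traceless matrices). In the classification of classical Lie algebras, the special linear algebra sl(n+1) has type A_n; here n = 1, so the Dynkin diagram is a chain of 1 nodes with single edges (A_1). Hence the type is A_1.

A_1 (sl(2))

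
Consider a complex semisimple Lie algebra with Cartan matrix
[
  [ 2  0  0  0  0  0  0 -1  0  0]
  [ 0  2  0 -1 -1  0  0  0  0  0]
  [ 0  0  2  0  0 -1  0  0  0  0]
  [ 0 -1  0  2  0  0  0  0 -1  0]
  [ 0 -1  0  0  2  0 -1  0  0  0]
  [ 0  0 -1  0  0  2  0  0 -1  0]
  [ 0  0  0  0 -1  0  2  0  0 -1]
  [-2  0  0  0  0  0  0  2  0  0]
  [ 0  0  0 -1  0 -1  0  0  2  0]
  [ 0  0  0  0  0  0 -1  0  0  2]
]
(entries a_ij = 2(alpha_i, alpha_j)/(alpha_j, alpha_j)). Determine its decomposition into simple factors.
The diagram associated to this matrix has two connected components: the simple roots {alpha_2, alpha_3, alpha_4, alpha_5, alpha_6, alpha_7, alpha_9, alpha_10} form a chain of 8 nodes with single edges (A_8), and {alpha_1, alpha_8} form a chain of 2 nodes with a double edge at one end; the terminal node there is the unique short simple root (B_2). A semisimple Lie algebra decomposes uniquely as the direct sum of simple ideals, one per connected component of its Dynkin diagram, so g ≅ A_8 ⊕ B_2 (dimension 80 + 10 = 90).

A_8 (sl(9)) ⊕ B_2 (so(5))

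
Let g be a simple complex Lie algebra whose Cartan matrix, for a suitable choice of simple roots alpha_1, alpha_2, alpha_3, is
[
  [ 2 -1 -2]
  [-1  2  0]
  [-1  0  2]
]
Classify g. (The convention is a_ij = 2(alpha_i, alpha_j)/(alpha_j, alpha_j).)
The matrix has rank 3 with 2's on the diagonal. Reading the off-diagonal entries as Dynkin edges (a single edge where a_ij = a_ji = -1; a double or triple edge where a_ij * a_ji = 2 or 3), the diagram is a chain of 3 nodes with a double edge at one end; the terminal node there is the unique short simple root (B_3). One simple-root ordering that puts it in standard form is (alpha_2, alpha_1, alpha_3). So the algebra is type B_3, i.e. so(7).

type B_3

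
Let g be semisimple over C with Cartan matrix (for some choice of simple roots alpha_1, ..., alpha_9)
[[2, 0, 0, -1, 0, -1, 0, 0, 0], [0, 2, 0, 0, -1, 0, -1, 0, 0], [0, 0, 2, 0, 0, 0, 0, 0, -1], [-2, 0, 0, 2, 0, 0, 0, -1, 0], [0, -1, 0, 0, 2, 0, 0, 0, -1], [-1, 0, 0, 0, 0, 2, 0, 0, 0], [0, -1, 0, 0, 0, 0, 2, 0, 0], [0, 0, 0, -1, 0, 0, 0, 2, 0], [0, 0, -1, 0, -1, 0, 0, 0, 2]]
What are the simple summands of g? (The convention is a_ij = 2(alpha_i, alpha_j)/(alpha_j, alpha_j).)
The diagram associated to this matrix has two connected components: the simple roots {alpha_2, alpha_3, alpha_5, alpha_7, alpha_9} form a chain of 5 nodes with single edges (A_5), and {alpha_1, alpha_4, alpha_6, alpha_8} form a chain of 4 nodes with a double edge between the middle two (F_4). A semisimple Lie algebra decomposes uniquely as the direct sum of simple ideals, one per connected component of its Dynkin diagram, so g ≅ A_5 ⊕ F_4 (dimension 35 + 52 = 87).

A5 + F4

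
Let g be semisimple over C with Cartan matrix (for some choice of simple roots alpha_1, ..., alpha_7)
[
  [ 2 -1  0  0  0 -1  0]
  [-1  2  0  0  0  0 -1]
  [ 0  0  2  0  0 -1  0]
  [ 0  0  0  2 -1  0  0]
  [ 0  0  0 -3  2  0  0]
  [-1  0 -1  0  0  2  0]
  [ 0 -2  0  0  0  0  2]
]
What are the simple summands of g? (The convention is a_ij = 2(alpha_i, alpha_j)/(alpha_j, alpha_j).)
type C_5 + type G_2

The diagram associated to this matrix has two connected components: the simple roots {alpha_1, alpha_2, alpha_3, alpha_6, alpha_7} form a chain of 5 nodes with a double edge at one end; the terminal node there is the unique long simple root (C_5), and {alpha_4, alpha_5} form two nodes joined by a triple edge (G_2). A semisimple Lie algebra decomposes uniquely as the direct sum of simple ideals, one per connected component of its Dynkin diagram, so g ≅ C_5 ⊕ G_2 (dimension 55 + 14 = 69).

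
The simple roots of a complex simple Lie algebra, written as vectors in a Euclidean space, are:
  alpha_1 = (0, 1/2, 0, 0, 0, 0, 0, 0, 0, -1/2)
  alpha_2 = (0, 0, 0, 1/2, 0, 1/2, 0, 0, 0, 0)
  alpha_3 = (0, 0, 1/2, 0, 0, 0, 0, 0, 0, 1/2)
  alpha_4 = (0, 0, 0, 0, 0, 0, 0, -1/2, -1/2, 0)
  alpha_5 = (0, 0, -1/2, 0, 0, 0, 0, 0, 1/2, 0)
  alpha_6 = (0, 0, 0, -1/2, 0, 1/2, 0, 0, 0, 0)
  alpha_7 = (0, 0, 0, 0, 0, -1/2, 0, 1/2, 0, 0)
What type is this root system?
D7

Compute the Cartan integers a_ij = 2(alpha_i, alpha_j)/(alpha_j, alpha_j); the resulting 7x7 Cartan matrix is
[[2, 0, -1, 0, 0, 0, 0], [0, 2, 0, 0, 0, 0, -1], [-1, 0, 2, 0, -1, 0, 0], [0, 0, 0, 2, -1, 0, -1], [0, 0, -1, -1, 2, 0, 0], [0, 0, 0, 0, 0, 2, -1], [0, -1, 0, -1, 0, -1, 2]].
All simple roots have the same length, so the diagram is simply laced. The associated Dynkin diagram is a chain of 5 nodes with a fork of two nodes at one end (D_7), so the type is D_7 (the algebra so(14)).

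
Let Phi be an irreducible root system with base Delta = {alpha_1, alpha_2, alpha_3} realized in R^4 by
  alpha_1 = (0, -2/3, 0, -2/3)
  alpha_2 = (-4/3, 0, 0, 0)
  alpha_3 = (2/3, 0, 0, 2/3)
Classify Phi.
Compute the Cartan integers a_ij = 2(alpha_i, alpha_j)/(alpha_j, alpha_j); the resulting 3x3 Cartan matrix is
[[2, 0, -1], [0, 2, -2], [-1, -1, 2]].
The roots have two lengths (squared-length ratio 2:1); the short ones are alpha_{1,3}. The associated Dynkin diagram is a chain of 3 nodes with a double edge at one end; the terminal node there is the unique long simple root (C_3), so the type is C_3 (the algebra sp(6)).

type C_3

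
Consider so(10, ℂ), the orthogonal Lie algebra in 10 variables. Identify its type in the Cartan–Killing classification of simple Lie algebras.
type D_5

This is so(10) with 10 even, which has dimension 10(10-1)/2 = 45 and rank 10/2 = 5. In the classification of classical Lie algebras, the orthogonal algebra so(2n) in an even number of variables has type D_n; here n = 5, so the Dynkin diagram is a chain of 3 nodes with a fork of two nodes at one end (D_5). Hence the type is D_5.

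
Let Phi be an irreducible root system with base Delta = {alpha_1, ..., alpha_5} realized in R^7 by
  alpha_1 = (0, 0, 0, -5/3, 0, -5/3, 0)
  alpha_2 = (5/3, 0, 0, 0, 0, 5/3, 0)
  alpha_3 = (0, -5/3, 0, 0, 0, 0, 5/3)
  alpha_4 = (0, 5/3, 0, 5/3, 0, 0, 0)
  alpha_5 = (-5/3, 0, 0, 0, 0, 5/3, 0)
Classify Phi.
Compute the Cartan integers a_ij = 2(alpha_i, alpha_j)/(alpha_j, alpha_j); the resulting 5x5 Cartan matrix is
[[2, -1, 0, -1, -1], [-1, 2, 0, 0, 0], [0, 0, 2, -1, 0], [-1, 0, -1, 2, 0], [-1, 0, 0, 0, 2]].
All simple roots have the same length, so the diagram is simply laced. The associated Dynkin diagram is a chain of 3 nodes with a fork of two nodes at one end (D_5), so the type is D_5 (the algebra so(10)).

type D_5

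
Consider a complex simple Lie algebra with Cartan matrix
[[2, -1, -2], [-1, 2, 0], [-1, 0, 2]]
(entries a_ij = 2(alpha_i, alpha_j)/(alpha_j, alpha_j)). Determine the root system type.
B3

The matrix has rank 3 with 2's on the diagonal. Reading the off-diagonal entries as Dynkin edges (a single edge where a_ij = a_ji = -1; a double or triple edge where a_ij * a_ji = 2 or 3), the diagram is a chain of 3 nodes with a double edge at one end; the terminal node there is the unique short simple root (B_3). One simple-root ordering that puts it in standard form is (alpha_2, alpha_1, alpha_3). So the algebra is type B_3, i.e. so(7).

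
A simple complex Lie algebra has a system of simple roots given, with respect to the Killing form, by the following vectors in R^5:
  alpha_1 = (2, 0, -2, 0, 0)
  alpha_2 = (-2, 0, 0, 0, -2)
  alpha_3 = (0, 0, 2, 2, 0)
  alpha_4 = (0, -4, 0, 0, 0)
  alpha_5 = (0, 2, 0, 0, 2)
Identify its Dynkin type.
type C_5

Compute the Cartan integers a_ij = 2(alpha_i, alpha_j)/(alpha_j, alpha_j); the resulting 5x5 Cartan matrix is
[[2, -1, -1, 0, 0], [-1, 2, 0, 0, -1], [-1, 0, 2, 0, 0], [0, 0, 0, 2, -2], [0, -1, 0, -1, 2]].
The roots have two lengths (squared-length ratio 2:1); the short ones are alpha_{1,2,3,5}. The associated Dynkin diagram is a chain of 5 nodes with a double edge at one end; the terminal node there is the unique long simple root (C_5), so the type is C_5 (the algebra sp(10)).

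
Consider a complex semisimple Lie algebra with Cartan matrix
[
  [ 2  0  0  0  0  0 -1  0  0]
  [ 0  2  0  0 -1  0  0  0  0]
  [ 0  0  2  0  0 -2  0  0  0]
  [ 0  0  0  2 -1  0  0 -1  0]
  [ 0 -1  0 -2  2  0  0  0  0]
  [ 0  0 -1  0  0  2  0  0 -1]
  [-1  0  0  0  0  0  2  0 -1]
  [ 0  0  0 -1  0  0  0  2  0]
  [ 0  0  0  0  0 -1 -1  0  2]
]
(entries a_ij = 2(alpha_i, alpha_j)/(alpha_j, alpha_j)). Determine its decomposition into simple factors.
C_5 (sp(10)) ⊕ F_4

The diagram associated to this matrix has two connected components: the simple roots {alpha_1, alpha_3, alpha_6, alpha_7, alpha_9} form a chain of 5 nodes with a double edge at one end; the terminal node there is the unique long simple root (C_5), and {alpha_2, alpha_4, alpha_5, alpha_8} form a chain of 4 nodes with a double edge between the middle two (F_4). A semisimple Lie algebra decomposes uniquely as the direct sum of simple ideals, one per connected component of its Dynkin diagram, so g ≅ C_5 ⊕ F_4 (dimension 55 + 52 = 107).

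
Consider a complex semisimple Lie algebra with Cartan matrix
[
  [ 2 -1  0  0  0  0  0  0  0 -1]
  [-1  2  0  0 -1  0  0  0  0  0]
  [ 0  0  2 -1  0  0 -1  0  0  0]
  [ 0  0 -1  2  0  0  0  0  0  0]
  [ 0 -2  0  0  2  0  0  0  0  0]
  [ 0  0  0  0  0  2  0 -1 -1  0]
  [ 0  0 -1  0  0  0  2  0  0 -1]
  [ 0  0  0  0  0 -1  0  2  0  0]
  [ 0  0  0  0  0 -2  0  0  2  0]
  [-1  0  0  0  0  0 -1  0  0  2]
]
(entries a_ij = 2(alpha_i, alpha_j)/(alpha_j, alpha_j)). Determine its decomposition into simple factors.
type C_3 + type C_7

The diagram associated to this matrix has two connected components: the simple roots {alpha_6, alpha_8, alpha_9} form a chain of 3 nodes with a double edge at one end; the terminal node there is the unique long simple root (C_3), and {alpha_1, alpha_2, alpha_3, alpha_4, alpha_5, alpha_7, alpha_10} form a chain of 7 nodes with a double edge at one end; the terminal node there is the unique long simple root (C_7). A semisimple Lie algebra decomposes uniquely as the direct sum of simple ideals, one per connected component of its Dynkin diagram, so g ≅ C_3 ⊕ C_7 (dimension 21 + 105 = 126).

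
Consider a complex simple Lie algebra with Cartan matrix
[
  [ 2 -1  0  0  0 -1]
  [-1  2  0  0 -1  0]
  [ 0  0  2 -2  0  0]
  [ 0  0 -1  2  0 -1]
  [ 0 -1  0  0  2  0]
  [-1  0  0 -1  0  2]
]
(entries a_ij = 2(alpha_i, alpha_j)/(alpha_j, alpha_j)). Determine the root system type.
C_6 (sp(12))

The matrix has rank 6 with 2's on the diagonal. Reading the off-diagonal entries as Dynkin edges (a single edge where a_ij = a_ji = -1; a double or triple edge where a_ij * a_ji = 2 or 3), the diagram is a chain of 6 nodes with a double edge at one end; the terminal node there is the unique long simple root (C_6). One simple-root ordering that puts it in standard form is (alpha_5, alpha_2, alpha_1, alpha_6, alpha_4, alpha_3). So the algebra is type C_6, i.e. sp(12).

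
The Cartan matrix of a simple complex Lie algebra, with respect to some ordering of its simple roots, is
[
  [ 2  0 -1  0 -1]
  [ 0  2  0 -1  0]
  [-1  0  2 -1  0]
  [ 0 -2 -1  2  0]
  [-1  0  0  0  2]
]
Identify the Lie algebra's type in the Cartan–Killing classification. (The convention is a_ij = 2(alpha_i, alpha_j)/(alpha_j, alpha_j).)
The matrix has rank 5 with 2's on the diagonal. Reading the off-diagonal entries as Dynkin edges (a single edge where a_ij = a_ji = -1; a double or triple edge where a_ij * a_ji = 2 or 3), the diagram is a chain of 5 nodes with a double edge at one end; the terminal node there is the unique short simple root (B_5). One simple-root ordering that puts it in standard form is (alpha_5, alpha_1, alpha_3, alpha_4, alpha_2). So the algebra is type B_5, i.e. so(11).

B5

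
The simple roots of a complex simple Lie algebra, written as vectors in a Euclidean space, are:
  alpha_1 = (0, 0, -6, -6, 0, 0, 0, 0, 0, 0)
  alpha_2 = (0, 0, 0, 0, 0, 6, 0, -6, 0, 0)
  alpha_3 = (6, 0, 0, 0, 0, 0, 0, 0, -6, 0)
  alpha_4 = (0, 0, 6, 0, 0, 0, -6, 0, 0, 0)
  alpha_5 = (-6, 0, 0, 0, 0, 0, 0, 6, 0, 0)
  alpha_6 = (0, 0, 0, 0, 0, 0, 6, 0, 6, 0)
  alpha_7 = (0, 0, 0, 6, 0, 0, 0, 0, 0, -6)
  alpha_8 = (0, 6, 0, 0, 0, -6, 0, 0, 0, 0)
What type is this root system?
A_8 (sl(9))

Compute the Cartan integers a_ij = 2(alpha_i, alpha_j)/(alpha_j, alpha_j); the resulting 8x8 Cartan matrix is
[[2, 0, 0, -1, 0, 0, -1, 0], [0, 2, 0, 0, -1, 0, 0, -1], [0, 0, 2, 0, -1, -1, 0, 0], [-1, 0, 0, 2, 0, -1, 0, 0], [0, -1, -1, 0, 2, 0, 0, 0], [0, 0, -1, -1, 0, 2, 0, 0], [-1, 0, 0, 0, 0, 0, 2, 0], [0, -1, 0, 0, 0, 0, 0, 2]].
All simple roots have the same length, so the diagram is simply laced. The associated Dynkin diagram is a chain of 8 nodes with single edges (A_8), so the type is A_8 (the algebra sl(9)).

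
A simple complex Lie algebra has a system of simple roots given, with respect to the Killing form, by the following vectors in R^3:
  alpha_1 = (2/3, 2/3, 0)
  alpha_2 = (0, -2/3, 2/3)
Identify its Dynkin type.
A_2

Compute the Cartan integers a_ij = 2(alpha_i, alpha_j)/(alpha_j, alpha_j); the resulting 2x2 Cartan matrix is
[[2, -1], [-1, 2]].
All simple roots have the same length, so the diagram is simply laced. The associated Dynkin diagram is a chain of 2 nodes with single edges (A_2), so the type is A_2 (the algebra sl(3)).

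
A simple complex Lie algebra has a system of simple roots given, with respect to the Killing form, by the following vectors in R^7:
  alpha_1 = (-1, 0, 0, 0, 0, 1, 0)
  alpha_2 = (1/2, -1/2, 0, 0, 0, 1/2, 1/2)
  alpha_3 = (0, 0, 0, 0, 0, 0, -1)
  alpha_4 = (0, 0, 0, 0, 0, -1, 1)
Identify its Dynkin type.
Compute the Cartan integers a_ij = 2(alpha_i, alpha_j)/(alpha_j, alpha_j); the resulting 4x4 Cartan matrix is
[[2, 0, 0, -1], [0, 2, -1, 0], [0, -1, 2, -1], [-1, 0, -2, 2]].
The roots have two lengths (squared-length ratio 2:1); the short ones are alpha_{2,3}. The associated Dynkin diagram is a chain of 4 nodes with a double edge between the middle two (F_4), so the type is F_4.

F4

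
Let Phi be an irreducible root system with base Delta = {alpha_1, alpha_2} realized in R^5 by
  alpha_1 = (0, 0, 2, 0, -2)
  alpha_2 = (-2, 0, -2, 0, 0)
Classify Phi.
A_2

Compute the Cartan integers a_ij = 2(alpha_i, alpha_j)/(alpha_j, alpha_j); the resulting 2x2 Cartan matrix is
[[2, -1], [-1, 2]].
All simple roots have the same length, so the diagram is simply laced. The associated Dynkin diagram is a chain of 2 nodes with single edges (A_2), so the type is A_2 (the algebra sl(3)).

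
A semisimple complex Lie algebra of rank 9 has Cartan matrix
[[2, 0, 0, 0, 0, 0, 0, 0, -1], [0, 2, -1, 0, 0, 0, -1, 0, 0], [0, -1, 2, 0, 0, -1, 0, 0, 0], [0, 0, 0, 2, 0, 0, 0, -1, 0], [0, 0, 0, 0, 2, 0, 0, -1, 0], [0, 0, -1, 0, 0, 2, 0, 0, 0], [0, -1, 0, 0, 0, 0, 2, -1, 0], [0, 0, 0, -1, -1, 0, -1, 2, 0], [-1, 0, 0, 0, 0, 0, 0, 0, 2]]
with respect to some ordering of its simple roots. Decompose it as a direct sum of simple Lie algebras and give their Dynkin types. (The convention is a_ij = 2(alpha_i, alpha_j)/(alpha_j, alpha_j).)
type A_2 ⊕ type D_7

The diagram associated to this matrix has two connected components: the simple roots {alpha_1, alpha_9} form a chain of 2 nodes with single edges (A_2), and {alpha_2, alpha_3, alpha_4, alpha_5, alpha_6, alpha_7, alpha_8} form a chain of 5 nodes with a fork of two nodes at one end (D_7). A semisimple Lie algebra decomposes uniquely as the direct sum of simple ideals, one per connected component of its Dynkin diagram, so g ≅ A_2 ⊕ D_7 (dimension 8 + 91 = 99).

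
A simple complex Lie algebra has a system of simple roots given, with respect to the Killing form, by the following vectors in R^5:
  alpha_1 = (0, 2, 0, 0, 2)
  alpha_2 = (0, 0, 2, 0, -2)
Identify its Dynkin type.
A2

Compute the Cartan integers a_ij = 2(alpha_i, alpha_j)/(alpha_j, alpha_j); the resulting 2x2 Cartan matrix is
[[2, -1], [-1, 2]].
All simple roots have the same length, so the diagram is simply laced. The associated Dynkin diagram is a chain of 2 nodes with single edges (A_2), so the type is A_2 (the algebra sl(3)).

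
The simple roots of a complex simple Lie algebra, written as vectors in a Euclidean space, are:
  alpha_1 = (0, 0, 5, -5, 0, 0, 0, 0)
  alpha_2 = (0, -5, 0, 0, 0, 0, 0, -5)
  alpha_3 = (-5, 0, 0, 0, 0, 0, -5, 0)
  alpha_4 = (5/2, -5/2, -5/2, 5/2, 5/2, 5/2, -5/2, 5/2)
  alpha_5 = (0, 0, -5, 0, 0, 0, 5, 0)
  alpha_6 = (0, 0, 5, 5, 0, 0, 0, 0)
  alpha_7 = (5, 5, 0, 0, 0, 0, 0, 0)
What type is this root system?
Compute the Cartan integers a_ij = 2(alpha_i, alpha_j)/(alpha_j, alpha_j); the resulting 7x7 Cartan matrix is
[[2, 0, 0, -1, -1, 0, 0], [0, 2, 0, 0, 0, 0, -1], [0, 0, 2, 0, -1, 0, -1], [-1, 0, 0, 2, 0, 0, 0], [-1, 0, -1, 0, 2, -1, 0], [0, 0, 0, 0, -1, 2, 0], [0, -1, -1, 0, 0, 0, 2]].
All simple roots have the same length, so the diagram is simply laced. The associated Dynkin diagram is a chain of 6 nodes with one extra node attached to the third node from one end (E_7), so the type is E_7.

E7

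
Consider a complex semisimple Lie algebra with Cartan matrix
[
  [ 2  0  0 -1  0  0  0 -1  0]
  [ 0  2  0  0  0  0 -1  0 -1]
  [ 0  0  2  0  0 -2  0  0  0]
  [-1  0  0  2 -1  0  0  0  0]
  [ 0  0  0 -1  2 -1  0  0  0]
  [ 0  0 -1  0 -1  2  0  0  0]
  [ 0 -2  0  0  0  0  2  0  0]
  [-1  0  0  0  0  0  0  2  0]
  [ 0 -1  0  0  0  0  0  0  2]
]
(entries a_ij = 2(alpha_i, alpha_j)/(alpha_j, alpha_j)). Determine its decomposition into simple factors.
C_3 ⊕ C_6

The diagram associated to this matrix has two connected components: the simple roots {alpha_2, alpha_7, alpha_9} form a chain of 3 nodes with a double edge at one end; the terminal node there is the unique long simple root (C_3), and {alpha_1, alpha_3, alpha_4, alpha_5, alpha_6, alpha_8} form a chain of 6 nodes with a double edge at one end; the terminal node there is the unique long simple root (C_6). A semisimple Lie algebra decomposes uniquely as the direct sum of simple ideals, one per connected component of its Dynkin diagram, so g ≅ C_3 ⊕ C_6 (dimension 21 + 78 = 99).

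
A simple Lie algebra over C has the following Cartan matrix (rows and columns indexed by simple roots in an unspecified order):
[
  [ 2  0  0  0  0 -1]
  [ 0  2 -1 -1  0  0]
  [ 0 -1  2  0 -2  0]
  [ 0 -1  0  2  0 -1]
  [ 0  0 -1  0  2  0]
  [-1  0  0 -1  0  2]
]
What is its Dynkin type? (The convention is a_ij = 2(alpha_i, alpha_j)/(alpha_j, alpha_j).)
The matrix has rank 6 with 2's on the diagonal. Reading the off-diagonal entries as Dynkin edges (a single edge where a_ij = a_ji = -1; a double or triple edge where a_ij * a_ji = 2 or 3), the diagram is a chain of 6 nodes with a double edge at one end; the terminal node there is the unique short simple root (B_6). One simple-root ordering that puts it in standard form is (alpha_1, alpha_6, alpha_4, alpha_2, alpha_3, alpha_5). So the algebra is type B_6, i.e. so(13).

B_6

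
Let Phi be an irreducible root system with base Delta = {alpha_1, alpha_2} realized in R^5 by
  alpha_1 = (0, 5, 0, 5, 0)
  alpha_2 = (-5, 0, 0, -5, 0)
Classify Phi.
type A_2

Compute the Cartan integers a_ij = 2(alpha_i, alpha_j)/(alpha_j, alpha_j); the resulting 2x2 Cartan matrix is
[[2, -1], [-1, 2]].
All simple roots have the same length, so the diagram is simply laced. The associated Dynkin diagram is a chain of 2 nodes with single edges (A_2), so the type is A_2 (the algebra sl(3)).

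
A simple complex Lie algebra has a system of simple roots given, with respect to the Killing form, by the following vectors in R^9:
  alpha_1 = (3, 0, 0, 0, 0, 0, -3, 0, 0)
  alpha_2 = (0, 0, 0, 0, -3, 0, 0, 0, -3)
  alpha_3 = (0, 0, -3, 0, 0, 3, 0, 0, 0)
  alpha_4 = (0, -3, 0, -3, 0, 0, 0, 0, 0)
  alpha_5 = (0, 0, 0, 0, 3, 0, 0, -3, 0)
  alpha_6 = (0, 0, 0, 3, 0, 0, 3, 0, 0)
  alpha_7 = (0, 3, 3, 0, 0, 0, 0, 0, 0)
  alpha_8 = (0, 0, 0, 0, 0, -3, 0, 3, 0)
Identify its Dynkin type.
Compute the Cartan integers a_ij = 2(alpha_i, alpha_j)/(alpha_j, alpha_j); the resulting 8x8 Cartan matrix is
[[2, 0, 0, 0, 0, -1, 0, 0], [0, 2, 0, 0, -1, 0, 0, 0], [0, 0, 2, 0, 0, 0, -1, -1], [0, 0, 0, 2, 0, -1, -1, 0], [0, -1, 0, 0, 2, 0, 0, -1], [-1, 0, 0, -1, 0, 2, 0, 0], [0, 0, -1, -1, 0, 0, 2, 0], [0, 0, -1, 0, -1, 0, 0, 2]].
All simple roots have the same length, so the diagram is simply laced. The associated Dynkin diagram is a chain of 8 nodes with single edges (A_8), so the type is A_8 (the algebra sl(9)).

A_8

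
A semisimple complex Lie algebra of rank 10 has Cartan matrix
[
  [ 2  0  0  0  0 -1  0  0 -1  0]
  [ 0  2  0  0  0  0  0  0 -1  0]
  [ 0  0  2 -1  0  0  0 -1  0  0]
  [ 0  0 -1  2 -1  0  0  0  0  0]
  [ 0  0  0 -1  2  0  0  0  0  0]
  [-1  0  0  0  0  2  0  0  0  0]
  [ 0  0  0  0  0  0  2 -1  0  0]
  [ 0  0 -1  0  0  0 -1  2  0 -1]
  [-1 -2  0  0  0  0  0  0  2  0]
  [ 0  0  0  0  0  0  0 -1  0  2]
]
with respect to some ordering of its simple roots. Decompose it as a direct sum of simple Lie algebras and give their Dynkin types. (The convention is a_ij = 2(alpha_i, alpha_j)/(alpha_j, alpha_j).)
type B_4 ⊕ type D_6

The diagram associated to this matrix has two connected components: the simple roots {alpha_1, alpha_2, alpha_6, alpha_9} form a chain of 4 nodes with a double edge at one end; the terminal node there is the unique short simple root (B_4), and {alpha_3, alpha_4, alpha_5, alpha_7, alpha_8, alpha_10} form a chain of 4 nodes with a fork of two nodes at one end (D_6). A semisimple Lie algebra decomposes uniquely as the direct sum of simple ideals, one per connected component of its Dynkin diagram, so g ≅ B_4 ⊕ D_6 (dimension 36 + 66 = 102).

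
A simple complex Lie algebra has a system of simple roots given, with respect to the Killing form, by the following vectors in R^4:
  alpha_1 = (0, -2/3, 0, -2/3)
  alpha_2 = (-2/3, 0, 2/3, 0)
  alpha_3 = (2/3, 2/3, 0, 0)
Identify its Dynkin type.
Compute the Cartan integers a_ij = 2(alpha_i, alpha_j)/(alpha_j, alpha_j); the resulting 3x3 Cartan matrix is
[[2, 0, -1], [0, 2, -1], [-1, -1, 2]].
All simple roots have the same length, so the diagram is simply laced. The associated Dynkin diagram is a chain of 3 nodes with single edges (A_3), so the type is A_3 (the algebra sl(4)).

A_3 (sl(4))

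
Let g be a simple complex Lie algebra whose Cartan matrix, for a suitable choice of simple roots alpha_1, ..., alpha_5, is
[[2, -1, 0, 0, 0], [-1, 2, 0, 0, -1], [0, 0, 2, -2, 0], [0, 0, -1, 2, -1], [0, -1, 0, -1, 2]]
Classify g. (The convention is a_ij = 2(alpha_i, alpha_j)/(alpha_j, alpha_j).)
C_5

The matrix has rank 5 with 2's on the diagonal. Reading the off-diagonal entries as Dynkin edges (a single edge where a_ij = a_ji = -1; a double or triple edge where a_ij * a_ji = 2 or 3), the diagram is a chain of 5 nodes with a double edge at one end; the terminal node there is the unique long simple root (C_5). One simple-root ordering that puts it in standard form is (alpha_1, alpha_2, alpha_5, alpha_4, alpha_3). So the algebra is type C_5, i.e. sp(10).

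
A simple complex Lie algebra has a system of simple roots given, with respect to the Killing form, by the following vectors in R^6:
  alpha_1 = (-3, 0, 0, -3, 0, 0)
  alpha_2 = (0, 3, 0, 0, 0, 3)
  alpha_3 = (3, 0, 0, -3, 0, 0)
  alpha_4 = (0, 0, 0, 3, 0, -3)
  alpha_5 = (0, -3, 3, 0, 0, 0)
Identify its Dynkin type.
Compute the Cartan integers a_ij = 2(alpha_i, alpha_j)/(alpha_j, alpha_j); the resulting 5x5 Cartan matrix is
[[2, 0, 0, -1, 0], [0, 2, 0, -1, -1], [0, 0, 2, -1, 0], [-1, -1, -1, 2, 0], [0, -1, 0, 0, 2]].
All simple roots have the same length, so the diagram is simply laced. The associated Dynkin diagram is a chain of 3 nodes with a fork of two nodes at one end (D_5), so the type is D_5 (the algebra so(10)).

type D_5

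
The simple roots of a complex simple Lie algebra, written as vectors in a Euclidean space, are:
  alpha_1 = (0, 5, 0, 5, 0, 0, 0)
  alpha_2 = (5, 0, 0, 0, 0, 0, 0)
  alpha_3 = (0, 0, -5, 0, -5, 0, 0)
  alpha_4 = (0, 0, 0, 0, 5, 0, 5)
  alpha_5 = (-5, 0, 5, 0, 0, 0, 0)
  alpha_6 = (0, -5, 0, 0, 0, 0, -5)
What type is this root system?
type B_6

Compute the Cartan integers a_ij = 2(alpha_i, alpha_j)/(alpha_j, alpha_j); the resulting 6x6 Cartan matrix is
[[2, 0, 0, 0, 0, -1], [0, 2, 0, 0, -1, 0], [0, 0, 2, -1, -1, 0], [0, 0, -1, 2, 0, -1], [0, -2, -1, 0, 2, 0], [-1, 0, 0, -1, 0, 2]].
The roots have two lengths (squared-length ratio 2:1); the short ones are alpha_{2}. The associated Dynkin diagram is a chain of 6 nodes with a double edge at one end; the terminal node there is the unique short simple root (B_6), so the type is B_6 (the algebra so(13)).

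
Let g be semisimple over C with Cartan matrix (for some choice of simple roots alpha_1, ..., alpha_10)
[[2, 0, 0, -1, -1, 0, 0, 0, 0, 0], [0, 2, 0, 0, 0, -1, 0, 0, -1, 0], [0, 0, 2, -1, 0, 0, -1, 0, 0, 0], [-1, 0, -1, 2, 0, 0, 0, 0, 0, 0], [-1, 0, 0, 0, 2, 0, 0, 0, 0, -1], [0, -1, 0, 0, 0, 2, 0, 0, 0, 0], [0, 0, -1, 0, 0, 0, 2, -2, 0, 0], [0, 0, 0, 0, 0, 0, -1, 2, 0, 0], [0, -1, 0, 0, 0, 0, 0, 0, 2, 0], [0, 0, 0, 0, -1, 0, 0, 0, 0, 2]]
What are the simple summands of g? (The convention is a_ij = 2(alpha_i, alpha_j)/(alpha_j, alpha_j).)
The diagram associated to this matrix has two connected components: the simple roots {alpha_2, alpha_6, alpha_9} form a chain of 3 nodes with single edges (A_3), and {alpha_1, alpha_3, alpha_4, alpha_5, alpha_7, alpha_8, alpha_10} form a chain of 7 nodes with a double edge at one end; the terminal node there is the unique short simple root (B_7). A semisimple Lie algebra decomposes uniquely as the direct sum of simple ideals, one per connected component of its Dynkin diagram, so g ≅ A_3 ⊕ B_7 (dimension 15 + 105 = 120).

type A_3 ⊕ type B_7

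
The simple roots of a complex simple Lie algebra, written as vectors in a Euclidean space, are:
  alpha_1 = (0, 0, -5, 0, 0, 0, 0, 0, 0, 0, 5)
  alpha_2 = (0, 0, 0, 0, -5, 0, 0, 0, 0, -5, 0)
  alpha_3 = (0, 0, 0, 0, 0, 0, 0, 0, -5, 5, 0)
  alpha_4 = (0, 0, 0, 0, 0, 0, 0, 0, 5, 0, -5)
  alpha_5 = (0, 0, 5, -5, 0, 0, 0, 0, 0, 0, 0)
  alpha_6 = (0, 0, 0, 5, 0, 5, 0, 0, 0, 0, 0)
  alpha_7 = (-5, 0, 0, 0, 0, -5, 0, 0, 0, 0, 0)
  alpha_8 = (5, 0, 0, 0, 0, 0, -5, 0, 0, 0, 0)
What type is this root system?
A_8 (sl(9))

Compute the Cartan integers a_ij = 2(alpha_i, alpha_j)/(alpha_j, alpha_j); the resulting 8x8 Cartan matrix is
[[2, 0, 0, -1, -1, 0, 0, 0], [0, 2, -1, 0, 0, 0, 0, 0], [0, -1, 2, -1, 0, 0, 0, 0], [-1, 0, -1, 2, 0, 0, 0, 0], [-1, 0, 0, 0, 2, -1, 0, 0], [0, 0, 0, 0, -1, 2, -1, 0], [0, 0, 0, 0, 0, -1, 2, -1], [0, 0, 0, 0, 0, 0, -1, 2]].
All simple roots have the same length, so the diagram is simply laced. The associated Dynkin diagram is a chain of 8 nodes with single edges (A_8), so the type is A_8 (the algebra sl(9)).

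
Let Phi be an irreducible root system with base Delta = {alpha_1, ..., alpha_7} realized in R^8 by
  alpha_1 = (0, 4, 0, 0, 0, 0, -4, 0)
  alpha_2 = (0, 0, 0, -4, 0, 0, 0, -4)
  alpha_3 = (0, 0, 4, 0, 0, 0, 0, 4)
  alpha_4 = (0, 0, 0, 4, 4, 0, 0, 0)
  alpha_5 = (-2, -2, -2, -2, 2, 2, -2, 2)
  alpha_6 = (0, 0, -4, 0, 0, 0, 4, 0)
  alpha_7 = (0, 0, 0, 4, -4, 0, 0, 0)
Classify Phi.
Compute the Cartan integers a_ij = 2(alpha_i, alpha_j)/(alpha_j, alpha_j); the resulting 7x7 Cartan matrix is
[[2, 0, 0, 0, 0, -1, 0], [0, 2, -1, -1, 0, 0, -1], [0, -1, 2, 0, 0, -1, 0], [0, -1, 0, 2, 0, 0, 0], [0, 0, 0, 0, 2, 0, -1], [-1, 0, -1, 0, 0, 2, 0], [0, -1, 0, 0, -1, 0, 2]].
All simple roots have the same length, so the diagram is simply laced. The associated Dynkin diagram is a chain of 6 nodes with one extra node attached to the third node from one end (E_7), so the type is E_7.

E7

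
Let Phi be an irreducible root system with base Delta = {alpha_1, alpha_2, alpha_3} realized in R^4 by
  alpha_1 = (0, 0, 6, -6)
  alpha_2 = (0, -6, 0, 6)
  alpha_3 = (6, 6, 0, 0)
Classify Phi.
A_3

Compute the Cartan integers a_ij = 2(alpha_i, alpha_j)/(alpha_j, alpha_j); the resulting 3x3 Cartan matrix is
[[2, -1, 0], [-1, 2, -1], [0, -1, 2]].
All simple roots have the same length, so the diagram is simply laced. The associated Dynkin diagram is a chain of 3 nodes with single edges (A_3), so the type is A_3 (the algebra sl(4)).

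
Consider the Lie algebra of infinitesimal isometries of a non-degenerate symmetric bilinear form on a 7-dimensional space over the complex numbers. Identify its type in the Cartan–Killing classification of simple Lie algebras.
This is so(7) with 7 odd, which has dimension 7(7-1)/2 = 21 and rank (7-1)/2 = 3. In the classification of classical Lie algebras, the orthogonal algebra so(2n+1) in an odd number of variables has type B_n; here n = 3, so the Dynkin diagram is a chain of 3 nodes with a double edge at one end; the terminal node there is the unique short simple root (B_3). Hence the type is B_3.

B_3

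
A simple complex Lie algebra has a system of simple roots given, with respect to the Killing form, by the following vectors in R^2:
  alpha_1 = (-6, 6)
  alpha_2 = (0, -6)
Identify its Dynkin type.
Compute the Cartan integers a_ij = 2(alpha_i, alpha_j)/(alpha_j, alpha_j); the resulting 2x2 Cartan matrix is
[[2, -2], [-1, 2]].
The roots have two lengths (squared-length ratio 2:1); the short ones are alpha_{2}. The associated Dynkin diagram is a chain of 2 nodes with a double edge at one end; the terminal node there is the unique short simple root (B_2), so the type is B_2 (the algebra so(5)).

B_2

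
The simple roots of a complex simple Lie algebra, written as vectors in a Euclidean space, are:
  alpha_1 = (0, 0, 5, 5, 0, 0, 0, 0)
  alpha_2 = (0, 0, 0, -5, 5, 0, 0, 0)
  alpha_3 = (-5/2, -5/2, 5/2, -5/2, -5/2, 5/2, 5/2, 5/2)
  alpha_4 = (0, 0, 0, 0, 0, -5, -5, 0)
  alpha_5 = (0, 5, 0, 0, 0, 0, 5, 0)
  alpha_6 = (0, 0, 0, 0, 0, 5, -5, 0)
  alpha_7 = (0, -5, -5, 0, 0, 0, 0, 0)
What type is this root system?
Compute the Cartan integers a_ij = 2(alpha_i, alpha_j)/(alpha_j, alpha_j); the resulting 7x7 Cartan matrix is
[[2, -1, 0, 0, 0, 0, -1], [-1, 2, 0, 0, 0, 0, 0], [0, 0, 2, -1, 0, 0, 0], [0, 0, -1, 2, -1, 0, 0], [0, 0, 0, -1, 2, -1, -1], [0, 0, 0, 0, -1, 2, 0], [-1, 0, 0, 0, -1, 0, 2]].
All simple roots have the same length, so the diagram is simply laced. The associated Dynkin diagram is a chain of 6 nodes with one extra node attached to the third node from one end (E_7), so the type is E_7.

E_7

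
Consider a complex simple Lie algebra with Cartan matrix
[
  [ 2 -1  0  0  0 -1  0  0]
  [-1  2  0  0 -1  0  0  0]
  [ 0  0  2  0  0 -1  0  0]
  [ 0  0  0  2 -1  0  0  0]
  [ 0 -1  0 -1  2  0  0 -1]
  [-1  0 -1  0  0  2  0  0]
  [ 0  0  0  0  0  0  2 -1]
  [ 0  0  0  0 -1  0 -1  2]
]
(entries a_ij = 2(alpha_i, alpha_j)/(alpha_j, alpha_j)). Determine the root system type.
type E_8

The matrix has rank 8 with 2's on the diagonal. Reading the off-diagonal entries as Dynkin edges (a single edge where a_ij = a_ji = -1; a double or triple edge where a_ij * a_ji = 2 or 3), the diagram is a chain of 7 nodes with one extra node attached to the third node from one end (E_8). One simple-root ordering that puts it in standard form is (alpha_7, alpha_4, alpha_8, alpha_5, alpha_2, alpha_1, alpha_6, alpha_3). So the algebra is type E_8.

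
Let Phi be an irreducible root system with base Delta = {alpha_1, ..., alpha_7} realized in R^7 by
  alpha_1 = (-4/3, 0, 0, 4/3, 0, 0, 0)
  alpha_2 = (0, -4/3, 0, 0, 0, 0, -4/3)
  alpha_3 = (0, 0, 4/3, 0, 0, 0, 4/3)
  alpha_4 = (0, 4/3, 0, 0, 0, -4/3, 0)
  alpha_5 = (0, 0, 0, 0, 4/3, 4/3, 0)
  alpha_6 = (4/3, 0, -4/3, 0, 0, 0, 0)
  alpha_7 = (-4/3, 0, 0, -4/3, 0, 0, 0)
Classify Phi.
type D_7

Compute the Cartan integers a_ij = 2(alpha_i, alpha_j)/(alpha_j, alpha_j); the resulting 7x7 Cartan matrix is
[[2, 0, 0, 0, 0, -1, 0], [0, 2, -1, -1, 0, 0, 0], [0, -1, 2, 0, 0, -1, 0], [0, -1, 0, 2, -1, 0, 0], [0, 0, 0, -1, 2, 0, 0], [-1, 0, -1, 0, 0, 2, -1], [0, 0, 0, 0, 0, -1, 2]].
All simple roots have the same length, so the diagram is simply laced. The associated Dynkin diagram is a chain of 5 nodes with a fork of two nodes at one end (D_7), so the type is D_7 (the algebra so(14)).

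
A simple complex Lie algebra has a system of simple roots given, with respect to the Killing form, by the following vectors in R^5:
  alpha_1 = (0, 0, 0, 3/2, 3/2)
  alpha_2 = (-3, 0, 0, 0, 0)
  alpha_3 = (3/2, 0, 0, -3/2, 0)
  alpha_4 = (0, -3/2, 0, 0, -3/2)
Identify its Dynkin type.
Compute the Cartan integers a_ij = 2(alpha_i, alpha_j)/(alpha_j, alpha_j); the resulting 4x4 Cartan matrix is
[[2, 0, -1, -1], [0, 2, -2, 0], [-1, -1, 2, 0], [-1, 0, 0, 2]].
The roots have two lengths (squared-length ratio 2:1); the short ones are alpha_{1,3,4}. The associated Dynkin diagram is a chain of 4 nodes with a double edge at one end; the terminal node there is the unique long simple root (C_4), so the type is C_4 (the algebra sp(8)).

C4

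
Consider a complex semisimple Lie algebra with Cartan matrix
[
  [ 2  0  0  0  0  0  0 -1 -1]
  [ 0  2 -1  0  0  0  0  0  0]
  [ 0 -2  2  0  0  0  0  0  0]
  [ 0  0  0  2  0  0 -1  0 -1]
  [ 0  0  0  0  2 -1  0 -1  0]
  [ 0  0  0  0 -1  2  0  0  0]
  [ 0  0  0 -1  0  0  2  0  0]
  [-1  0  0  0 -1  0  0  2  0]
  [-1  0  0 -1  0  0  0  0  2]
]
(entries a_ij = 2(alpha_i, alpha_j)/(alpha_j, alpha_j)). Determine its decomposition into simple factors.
A_7 (sl(8)) + B_2 (so(5))

The diagram associated to this matrix has two connected components: the simple roots {alpha_1, alpha_4, alpha_5, alpha_6, alpha_7, alpha_8, alpha_9} form a chain of 7 nodes with single edges (A_7), and {alpha_2, alpha_3} form a chain of 2 nodes with a double edge at one end; the terminal node there is the unique short simple root (B_2). A semisimple Lie algebra decomposes uniquely as the direct sum of simple ideals, one per connected component of its Dynkin diagram, so g ≅ A_7 ⊕ B_2 (dimension 63 + 10 = 73).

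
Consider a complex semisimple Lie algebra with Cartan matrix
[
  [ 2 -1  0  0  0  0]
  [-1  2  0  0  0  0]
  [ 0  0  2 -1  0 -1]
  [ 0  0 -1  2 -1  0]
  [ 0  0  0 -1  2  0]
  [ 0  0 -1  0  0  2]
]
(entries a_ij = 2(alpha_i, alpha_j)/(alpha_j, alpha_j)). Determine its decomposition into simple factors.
A2 ⊕ A4

The diagram associated to this matrix has two connected components: the simple roots {alpha_1, alpha_2} form a chain of 2 nodes with single edges (A_2), and {alpha_3, alpha_4, alpha_5, alpha_6} form a chain of 4 nodes with single edges (A_4). A semisimple Lie algebra decomposes uniquely as the direct sum of simple ideals, one per connected component of its Dynkin diagram, so g ≅ A_2 ⊕ A_4 (dimension 8 + 24 = 32).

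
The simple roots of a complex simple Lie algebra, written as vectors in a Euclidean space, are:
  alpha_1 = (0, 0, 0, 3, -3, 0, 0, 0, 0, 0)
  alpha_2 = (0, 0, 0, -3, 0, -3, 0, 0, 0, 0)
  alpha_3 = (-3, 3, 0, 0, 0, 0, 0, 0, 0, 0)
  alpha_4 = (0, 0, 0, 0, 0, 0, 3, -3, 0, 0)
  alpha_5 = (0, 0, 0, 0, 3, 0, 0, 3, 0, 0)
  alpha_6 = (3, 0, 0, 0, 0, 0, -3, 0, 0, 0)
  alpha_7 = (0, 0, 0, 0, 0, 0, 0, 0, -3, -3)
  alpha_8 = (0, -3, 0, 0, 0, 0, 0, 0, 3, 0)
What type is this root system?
Compute the Cartan integers a_ij = 2(alpha_i, alpha_j)/(alpha_j, alpha_j); the resulting 8x8 Cartan matrix is
[[2, -1, 0, 0, -1, 0, 0, 0], [-1, 2, 0, 0, 0, 0, 0, 0], [0, 0, 2, 0, 0, -1, 0, -1], [0, 0, 0, 2, -1, -1, 0, 0], [-1, 0, 0, -1, 2, 0, 0, 0], [0, 0, -1, -1, 0, 2, 0, 0], [0, 0, 0, 0, 0, 0, 2, -1], [0, 0, -1, 0, 0, 0, -1, 2]].
All simple roots have the same length, so the diagram is simply laced. The associated Dynkin diagram is a chain of 8 nodes with single edges (A_8), so the type is A_8 (the algebra sl(9)).

A_8 (sl(9))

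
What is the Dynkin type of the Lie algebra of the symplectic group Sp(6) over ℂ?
C3

This is sp(6), which has dimension 6(6+1)/2 = 21 and rank 6/2 = 3. In the classification of classical Lie algebras, the symplectic algebra sp(2n) has type C_n; here n = 3, so the Dynkin diagram is a chain of 3 nodes with a double edge at one end; the terminal node there is the unique long simple root (C_3). Hence the type is C_3.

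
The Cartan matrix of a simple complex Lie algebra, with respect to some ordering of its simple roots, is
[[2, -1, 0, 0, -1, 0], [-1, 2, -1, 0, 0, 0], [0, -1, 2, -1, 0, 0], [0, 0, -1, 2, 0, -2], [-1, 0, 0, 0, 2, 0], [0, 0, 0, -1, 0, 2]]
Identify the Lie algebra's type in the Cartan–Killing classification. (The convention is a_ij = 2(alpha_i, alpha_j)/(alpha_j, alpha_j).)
type B_6

The matrix has rank 6 with 2's on the diagonal. Reading the off-diagonal entries as Dynkin edges (a single edge where a_ij = a_ji = -1; a double or triple edge where a_ij * a_ji = 2 or 3), the diagram is a chain of 6 nodes with a double edge at one end; the terminal node there is the unique short simple root (B_6). One simple-root ordering that puts it in standard form is (alpha_5, alpha_1, alpha_2, alpha_3, alpha_4, alpha_6). So the algebra is type B_6, i.e. so(13).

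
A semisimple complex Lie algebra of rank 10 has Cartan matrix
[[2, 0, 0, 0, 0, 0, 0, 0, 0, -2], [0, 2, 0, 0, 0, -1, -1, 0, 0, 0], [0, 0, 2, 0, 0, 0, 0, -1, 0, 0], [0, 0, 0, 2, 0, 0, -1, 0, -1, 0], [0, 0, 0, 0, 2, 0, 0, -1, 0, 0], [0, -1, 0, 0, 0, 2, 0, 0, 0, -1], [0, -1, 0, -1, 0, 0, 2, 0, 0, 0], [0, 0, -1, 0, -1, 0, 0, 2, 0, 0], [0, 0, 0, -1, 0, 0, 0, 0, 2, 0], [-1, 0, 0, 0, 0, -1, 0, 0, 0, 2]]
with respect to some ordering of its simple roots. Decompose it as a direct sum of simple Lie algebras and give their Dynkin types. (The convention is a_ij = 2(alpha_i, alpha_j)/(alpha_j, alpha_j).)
The diagram associated to this matrix has two connected components: the simple roots {alpha_3, alpha_5, alpha_8} form a chain of 3 nodes with single edges (A_3), and {alpha_1, alpha_2, alpha_4, alpha_6, alpha_7, alpha_9, alpha_10} form a chain of 7 nodes with a double edge at one end; the terminal node there is the unique long simple root (C_7). A semisimple Lie algebra decomposes uniquely as the direct sum of simple ideals, one per connected component of its Dynkin diagram, so g ≅ A_3 ⊕ C_7 (dimension 15 + 105 = 120).

A3 ⊕ C7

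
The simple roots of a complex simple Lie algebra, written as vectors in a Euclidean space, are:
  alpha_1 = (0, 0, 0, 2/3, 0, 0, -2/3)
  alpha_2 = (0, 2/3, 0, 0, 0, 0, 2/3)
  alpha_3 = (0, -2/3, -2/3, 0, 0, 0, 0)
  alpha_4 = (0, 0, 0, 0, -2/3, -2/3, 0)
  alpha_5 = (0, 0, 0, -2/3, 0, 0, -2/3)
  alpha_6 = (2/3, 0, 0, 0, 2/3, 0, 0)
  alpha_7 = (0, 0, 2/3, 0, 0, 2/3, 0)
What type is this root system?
Compute the Cartan integers a_ij = 2(alpha_i, alpha_j)/(alpha_j, alpha_j); the resulting 7x7 Cartan matrix is
[[2, -1, 0, 0, 0, 0, 0], [-1, 2, -1, 0, -1, 0, 0], [0, -1, 2, 0, 0, 0, -1], [0, 0, 0, 2, 0, -1, -1], [0, -1, 0, 0, 2, 0, 0], [0, 0, 0, -1, 0, 2, 0], [0, 0, -1, -1, 0, 0, 2]].
All simple roots have the same length, so the diagram is simply laced. The associated Dynkin diagram is a chain of 5 nodes with a fork of two nodes at one end (D_7), so the type is D_7 (the algebra so(14)).

D_7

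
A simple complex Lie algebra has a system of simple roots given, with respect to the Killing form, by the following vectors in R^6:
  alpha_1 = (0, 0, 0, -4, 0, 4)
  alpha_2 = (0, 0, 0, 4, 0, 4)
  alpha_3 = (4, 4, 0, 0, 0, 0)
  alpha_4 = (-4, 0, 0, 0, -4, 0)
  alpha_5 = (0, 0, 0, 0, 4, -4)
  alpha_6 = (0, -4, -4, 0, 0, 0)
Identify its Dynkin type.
type D_6

Compute the Cartan integers a_ij = 2(alpha_i, alpha_j)/(alpha_j, alpha_j); the resulting 6x6 Cartan matrix is
[[2, 0, 0, 0, -1, 0], [0, 2, 0, 0, -1, 0], [0, 0, 2, -1, 0, -1], [0, 0, -1, 2, -1, 0], [-1, -1, 0, -1, 2, 0], [0, 0, -1, 0, 0, 2]].
All simple roots have the same length, so the diagram is simply laced. The associated Dynkin diagram is a chain of 4 nodes with a fork of two nodes at one end (D_6), so the type is D_6 (the algebra so(12)).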